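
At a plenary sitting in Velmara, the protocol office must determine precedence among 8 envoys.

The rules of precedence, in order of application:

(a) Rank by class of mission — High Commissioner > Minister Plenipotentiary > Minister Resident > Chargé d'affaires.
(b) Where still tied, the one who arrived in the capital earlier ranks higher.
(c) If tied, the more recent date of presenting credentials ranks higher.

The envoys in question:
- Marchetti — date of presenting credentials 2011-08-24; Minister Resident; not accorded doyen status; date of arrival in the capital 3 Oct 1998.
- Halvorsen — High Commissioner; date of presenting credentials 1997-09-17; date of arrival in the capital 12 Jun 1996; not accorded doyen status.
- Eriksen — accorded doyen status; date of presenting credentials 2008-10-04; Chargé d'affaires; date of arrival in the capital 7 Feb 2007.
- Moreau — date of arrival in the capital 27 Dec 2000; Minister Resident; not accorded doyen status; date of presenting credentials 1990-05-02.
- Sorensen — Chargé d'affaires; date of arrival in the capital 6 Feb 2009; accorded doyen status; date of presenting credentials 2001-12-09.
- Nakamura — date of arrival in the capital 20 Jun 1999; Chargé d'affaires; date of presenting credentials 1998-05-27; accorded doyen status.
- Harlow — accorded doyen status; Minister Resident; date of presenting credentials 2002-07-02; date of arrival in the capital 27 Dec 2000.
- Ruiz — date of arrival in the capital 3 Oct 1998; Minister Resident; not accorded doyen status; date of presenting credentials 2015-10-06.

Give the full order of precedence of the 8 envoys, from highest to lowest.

By class of mission: Halvorsen (High Commissioner); then Ruiz, Marchetti, Harlow and Moreau (Minister Resident); then Nakamura, Eriksen and Sorensen (Chargé d'affaires).
Among Ruiz, Marchetti, Harlow and Moreau, by date of arrival in the capital (earlier first): Ruiz and Marchetti (3 Oct 1998) before Harlow and Moreau (27 Dec 2000).
Among Ruiz and Marchetti, by date of presenting credentials (later first): Ruiz (2015-10-06) before Marchetti (2011-08-24).
Among Harlow and Moreau, by date of presenting credentials (later first): Harlow (2002-07-02) before Moreau (1990-05-02).
Among Nakamura, Eriksen and Sorensen, by date of arrival in the capital (earlier first): Nakamura (20 Jun 1999) before Eriksen (7 Feb 2007) before Sorensen (6 Feb 2009).
Full order: Halvorsen, Ruiz, Marchetti, Harlow, Moreau, Nakamura, Eriksen, Sorensen.

Halvorsen, Ruiz, Marchetti, Harlow, Moreau, Nakamura, Eriksen, Sorensen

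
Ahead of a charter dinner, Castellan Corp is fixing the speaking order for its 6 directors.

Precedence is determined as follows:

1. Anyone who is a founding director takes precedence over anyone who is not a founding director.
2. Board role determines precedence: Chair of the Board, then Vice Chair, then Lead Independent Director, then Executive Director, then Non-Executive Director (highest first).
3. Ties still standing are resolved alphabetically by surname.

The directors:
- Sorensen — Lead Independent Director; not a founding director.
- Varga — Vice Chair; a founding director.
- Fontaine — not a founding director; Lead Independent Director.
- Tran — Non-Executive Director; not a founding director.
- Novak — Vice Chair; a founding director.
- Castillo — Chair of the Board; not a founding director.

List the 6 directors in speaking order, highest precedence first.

By the first rule: Novak and Varga (both a founding director); then Castillo, Fontaine, Sorensen and Tran (each not a founding director).
Novak and Varga are each Vice Chair, so the next rule applies.
Among Novak and Varga, alphabetically by surname: Novak before Varga.
Among Castillo, Fontaine, Sorensen and Tran, by board role: Castillo (Chair of the Board) before Fontaine and Sorensen (Lead Independent Director) before Tran (Non-Executive Director).
Among Fontaine and Sorensen, alphabetically by surname: Fontaine before Sorensen.
Full order: Novak, Varga, Castillo, Fontaine, Sorensen, Tran.

Novak, Varga, Castillo, Fontaine, Sorensen, Tran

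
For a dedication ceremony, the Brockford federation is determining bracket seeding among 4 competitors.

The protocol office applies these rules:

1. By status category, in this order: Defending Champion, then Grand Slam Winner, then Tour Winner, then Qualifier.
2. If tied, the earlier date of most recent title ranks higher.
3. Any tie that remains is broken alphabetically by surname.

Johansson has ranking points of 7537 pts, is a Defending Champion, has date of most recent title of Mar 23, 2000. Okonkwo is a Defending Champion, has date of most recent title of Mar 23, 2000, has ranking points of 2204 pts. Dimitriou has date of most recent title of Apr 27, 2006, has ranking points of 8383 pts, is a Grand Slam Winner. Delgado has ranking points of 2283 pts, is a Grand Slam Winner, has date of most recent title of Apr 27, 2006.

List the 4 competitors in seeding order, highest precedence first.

By status category: Johansson and Okonkwo (Defending Champion); then Delgado and Dimitriou (Grand Slam Winner).
Johansson and Okonkwo both have date of most recent title Mar 23, 2000, so the next rule applies.
Among Johansson and Okonkwo, alphabetically by surname: Johansson before Okonkwo.
Delgado and Dimitriou both have date of most recent title Apr 27, 2006, so the next rule applies.
Among Delgado and Dimitriou, alphabetically by surname: Delgado before Dimitriou.
Full order: Johansson, Okonkwo, Delgado, Dimitriou.

Johansson, Okonkwo, Delgado, Dimitriou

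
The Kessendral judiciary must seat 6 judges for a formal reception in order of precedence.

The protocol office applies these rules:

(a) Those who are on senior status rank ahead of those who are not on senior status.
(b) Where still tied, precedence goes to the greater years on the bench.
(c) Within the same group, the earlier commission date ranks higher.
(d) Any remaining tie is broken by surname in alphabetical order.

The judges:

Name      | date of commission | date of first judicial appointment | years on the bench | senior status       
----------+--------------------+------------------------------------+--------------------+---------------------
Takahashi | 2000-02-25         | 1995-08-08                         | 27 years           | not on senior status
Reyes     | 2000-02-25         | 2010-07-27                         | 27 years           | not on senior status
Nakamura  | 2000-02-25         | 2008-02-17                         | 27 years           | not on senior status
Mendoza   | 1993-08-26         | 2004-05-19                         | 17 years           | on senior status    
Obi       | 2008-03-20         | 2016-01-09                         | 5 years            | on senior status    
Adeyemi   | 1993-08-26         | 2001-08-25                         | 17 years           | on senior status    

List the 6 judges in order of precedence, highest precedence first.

Adeyemi, Mendoza, Obi, Nakamura, Reyes, Takahashi

By the first rule: Adeyemi, Mendoza and Obi (each on senior status); then Nakamura, Reyes and Takahashi (each not on senior status).
Among Adeyemi, Mendoza and Obi, by years on the bench (higher first): Adeyemi and Mendoza (17 years) before Obi (5 years).
Adeyemi and Mendoza both have date of commission 1993-08-26, so the next rule applies.
Among Adeyemi and Mendoza, alphabetically by surname: Adeyemi before Mendoza.
Nakamura, Reyes and Takahashi all have years on the bench 27 years, so the next rule applies.
Nakamura, Reyes and Takahashi all have date of commission 2000-02-25, so the next rule applies.
Among Nakamura, Reyes and Takahashi, alphabetically by surname: Nakamura before Reyes before Takahashi.
Full order: Adeyemi, Mendoza, Obi, Nakamura, Reyes, Takahashi.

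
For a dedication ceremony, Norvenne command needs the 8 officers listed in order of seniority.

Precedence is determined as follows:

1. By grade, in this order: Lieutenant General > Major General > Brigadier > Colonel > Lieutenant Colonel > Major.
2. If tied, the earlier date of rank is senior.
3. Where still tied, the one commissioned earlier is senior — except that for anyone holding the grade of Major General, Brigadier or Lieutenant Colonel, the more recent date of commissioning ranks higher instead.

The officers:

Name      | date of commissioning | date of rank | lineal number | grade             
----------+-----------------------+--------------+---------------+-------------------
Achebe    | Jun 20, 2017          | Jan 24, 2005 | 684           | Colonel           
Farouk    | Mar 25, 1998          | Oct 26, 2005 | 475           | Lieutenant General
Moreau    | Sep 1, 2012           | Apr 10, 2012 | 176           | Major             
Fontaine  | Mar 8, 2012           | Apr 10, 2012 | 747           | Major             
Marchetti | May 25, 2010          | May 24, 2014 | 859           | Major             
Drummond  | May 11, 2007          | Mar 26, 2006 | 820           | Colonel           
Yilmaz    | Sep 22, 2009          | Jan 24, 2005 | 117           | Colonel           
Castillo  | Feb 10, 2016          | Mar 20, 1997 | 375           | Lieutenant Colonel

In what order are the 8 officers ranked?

By grade: Farouk (Lieutenant General); then Yilmaz, Achebe and Drummond (Colonel); then Castillo (Lieutenant Colonel); then Fontaine, Moreau and Marchetti (Major).
Among Yilmaz, Achebe and Drummond, by date of rank (earlier first): Yilmaz and Achebe (Jan 24, 2005) before Drummond (Mar 26, 2006).
Among Yilmaz and Achebe, by date of commissioning (earlier first): Yilmaz (Sep 22, 2009) before Achebe (Jun 20, 2017).
Among Fontaine, Moreau and Marchetti, by date of rank (earlier first): Fontaine and Moreau (Apr 10, 2012) before Marchetti (May 24, 2014).
Among Fontaine and Moreau, by date of commissioning (earlier first): Fontaine (Mar 8, 2012) before Moreau (Sep 1, 2012).
Full order: Farouk, Yilmaz, Achebe, Drummond, Castillo, Fontaine, Moreau, Marchetti.

Farouk, Yilmaz, Achebe, Drummond, Castillo, Fontaine, Moreau, Marchetti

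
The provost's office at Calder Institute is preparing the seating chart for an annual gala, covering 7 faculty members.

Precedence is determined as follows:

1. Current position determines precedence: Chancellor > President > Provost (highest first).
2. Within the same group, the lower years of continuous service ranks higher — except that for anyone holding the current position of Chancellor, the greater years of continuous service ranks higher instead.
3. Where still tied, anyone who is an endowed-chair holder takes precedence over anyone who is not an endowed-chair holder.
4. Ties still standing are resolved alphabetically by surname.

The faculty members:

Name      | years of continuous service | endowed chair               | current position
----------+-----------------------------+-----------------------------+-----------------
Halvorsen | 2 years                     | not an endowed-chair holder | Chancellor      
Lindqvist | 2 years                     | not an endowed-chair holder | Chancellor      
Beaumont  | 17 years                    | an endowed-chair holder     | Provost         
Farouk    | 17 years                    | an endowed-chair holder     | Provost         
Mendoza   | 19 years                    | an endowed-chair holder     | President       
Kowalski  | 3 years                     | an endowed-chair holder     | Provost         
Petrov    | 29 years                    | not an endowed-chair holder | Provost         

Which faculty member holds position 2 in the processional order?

Lindqvist

By current position: Halvorsen and Lindqvist (Chancellor); then Mendoza (President); then Kowalski, Beaumont, Farouk and Petrov (Provost).
Halvorsen and Lindqvist both have years of continuous service 2 years, so the next rule applies.
Halvorsen and Lindqvist are each not an endowed-chair holder, so the next rule applies.
Among Halvorsen and Lindqvist, alphabetically by surname: Halvorsen before Lindqvist.
Among Kowalski, Beaumont, Farouk and Petrov, by years of continuous service (lower first): Kowalski (3 years) before Beaumont and Farouk (17 years) before Petrov (29 years).
Beaumont and Farouk are each an endowed-chair holder, so the next rule applies.
Among Beaumont and Farouk, alphabetically by surname: Beaumont before Farouk.
Order: Halvorsen, Lindqvist, Mendoza, Kowalski, Beaumont, Farouk, Petrov.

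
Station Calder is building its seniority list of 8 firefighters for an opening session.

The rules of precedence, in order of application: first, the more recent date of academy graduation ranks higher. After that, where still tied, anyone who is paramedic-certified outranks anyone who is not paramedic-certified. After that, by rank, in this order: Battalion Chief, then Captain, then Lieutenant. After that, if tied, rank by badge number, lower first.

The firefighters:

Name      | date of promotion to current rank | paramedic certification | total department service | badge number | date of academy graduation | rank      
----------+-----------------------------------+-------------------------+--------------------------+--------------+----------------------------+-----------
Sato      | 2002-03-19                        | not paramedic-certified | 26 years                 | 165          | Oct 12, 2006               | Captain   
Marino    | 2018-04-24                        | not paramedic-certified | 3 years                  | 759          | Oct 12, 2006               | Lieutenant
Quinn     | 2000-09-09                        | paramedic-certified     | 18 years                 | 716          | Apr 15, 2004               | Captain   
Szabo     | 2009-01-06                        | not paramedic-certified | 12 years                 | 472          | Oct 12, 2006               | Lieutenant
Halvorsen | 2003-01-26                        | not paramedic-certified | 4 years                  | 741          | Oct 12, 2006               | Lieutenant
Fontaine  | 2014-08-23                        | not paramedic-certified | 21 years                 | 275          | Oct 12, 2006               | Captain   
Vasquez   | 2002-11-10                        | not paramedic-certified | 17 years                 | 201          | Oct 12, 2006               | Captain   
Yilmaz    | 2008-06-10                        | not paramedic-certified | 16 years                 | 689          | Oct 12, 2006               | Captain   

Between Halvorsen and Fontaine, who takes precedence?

Fontaine

By date of academy graduation (later first): Sato, Vasquez, Fontaine, Yilmaz, Szabo, Halvorsen and Marino (each Oct 12, 2006); then Quinn (Apr 15, 2004).
Sato, Vasquez, Fontaine, Yilmaz, Szabo, Halvorsen and Marino are each not paramedic-certified, so the next rule applies.
Among Sato, Vasquez, Fontaine, Yilmaz, Szabo, Halvorsen and Marino, by rank: Sato, Vasquez, Fontaine and Yilmaz (Captain) before Szabo, Halvorsen and Marino (Lieutenant).
Among Sato, Vasquez, Fontaine and Yilmaz, by badge number (lower first): Sato (165) before Vasquez (201) before Fontaine (275) before Yilmaz (689).
Among Szabo, Halvorsen and Marino, by badge number (lower first): Szabo (472) before Halvorsen (741) before Marino (759).
So Fontaine takes precedence.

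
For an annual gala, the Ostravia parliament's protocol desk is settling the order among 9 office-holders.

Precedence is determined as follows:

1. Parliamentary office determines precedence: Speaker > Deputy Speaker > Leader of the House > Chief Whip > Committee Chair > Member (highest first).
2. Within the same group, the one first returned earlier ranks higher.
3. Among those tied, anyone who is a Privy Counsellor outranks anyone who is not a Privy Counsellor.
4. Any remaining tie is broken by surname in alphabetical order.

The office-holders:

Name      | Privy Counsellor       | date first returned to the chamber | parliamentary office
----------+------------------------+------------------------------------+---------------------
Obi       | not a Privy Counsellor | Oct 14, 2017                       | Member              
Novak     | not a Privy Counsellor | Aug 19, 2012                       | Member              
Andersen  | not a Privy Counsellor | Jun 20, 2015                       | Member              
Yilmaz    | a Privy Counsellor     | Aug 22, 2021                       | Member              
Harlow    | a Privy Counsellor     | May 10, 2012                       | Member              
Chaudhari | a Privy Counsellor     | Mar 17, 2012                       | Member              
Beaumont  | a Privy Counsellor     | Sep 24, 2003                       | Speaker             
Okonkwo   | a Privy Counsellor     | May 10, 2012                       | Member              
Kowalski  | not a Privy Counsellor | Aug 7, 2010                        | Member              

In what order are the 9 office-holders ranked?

Beaumont, Kowalski, Chaudhari, Harlow, Okonkwo, Novak, Andersen, Obi, Yilmaz

By parliamentary office: Beaumont (Speaker); then Kowalski, Chaudhari, Harlow, Okonkwo, Novak, Andersen, Obi and Yilmaz (Member).
Among Kowalski, Chaudhari, Harlow, Okonkwo, Novak, Andersen, Obi and Yilmaz, by date first returned to the chamber (earlier first): Kowalski (Aug 7, 2010) before Chaudhari (Mar 17, 2012) before Harlow and Okonkwo (May 10, 2012) before Novak (Aug 19, 2012) before Andersen (Jun 20, 2015) before Obi (Oct 14, 2017) before Yilmaz (Aug 22, 2021).
Harlow and Okonkwo are each a Privy Counsellor, so the next rule applies.
Among Harlow and Okonkwo, alphabetically by surname: Harlow before Okonkwo.
Full order: Beaumont, Kowalski, Chaudhari, Harlow, Okonkwo, Novak, Andersen, Obi, Yilmaz.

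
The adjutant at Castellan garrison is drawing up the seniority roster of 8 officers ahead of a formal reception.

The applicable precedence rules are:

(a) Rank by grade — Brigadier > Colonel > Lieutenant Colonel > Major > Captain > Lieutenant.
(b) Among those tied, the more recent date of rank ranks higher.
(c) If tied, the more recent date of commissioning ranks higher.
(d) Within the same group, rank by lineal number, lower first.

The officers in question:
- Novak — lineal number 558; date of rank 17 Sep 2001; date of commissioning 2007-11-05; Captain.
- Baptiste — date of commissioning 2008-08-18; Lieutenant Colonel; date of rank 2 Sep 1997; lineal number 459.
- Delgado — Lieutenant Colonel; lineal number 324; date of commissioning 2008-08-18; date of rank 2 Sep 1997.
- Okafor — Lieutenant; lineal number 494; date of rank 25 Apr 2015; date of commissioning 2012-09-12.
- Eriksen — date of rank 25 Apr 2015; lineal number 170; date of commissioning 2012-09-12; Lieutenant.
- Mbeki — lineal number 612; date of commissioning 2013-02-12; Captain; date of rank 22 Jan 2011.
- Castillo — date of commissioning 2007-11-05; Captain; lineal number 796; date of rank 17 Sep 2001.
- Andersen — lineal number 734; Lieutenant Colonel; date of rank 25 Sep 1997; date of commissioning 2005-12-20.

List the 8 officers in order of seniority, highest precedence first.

Andersen, Delgado, Baptiste, Mbeki, Novak, Castillo, Eriksen, Okafor

By grade: Andersen, Delgado and Baptiste (Lieutenant Colonel); then Mbeki, Novak and Castillo (Captain); then Eriksen and Okafor (Lieutenant).
Among Andersen, Delgado and Baptiste, by date of rank (later first): Andersen (25 Sep 1997) before Delgado and Baptiste (2 Sep 1997).
Delgado and Baptiste both have date of commissioning 2008-08-18, so the next rule applies.
Among Delgado and Baptiste, by lineal number (lower first): Delgado (324) before Baptiste (459).
Among Mbeki, Novak and Castillo, by date of rank (later first): Mbeki (22 Jan 2011) before Novak and Castillo (17 Sep 2001).
Novak and Castillo both have date of commissioning 2007-11-05, so the next rule applies.
Among Novak and Castillo, by lineal number (lower first): Novak (558) before Castillo (796).
Eriksen and Okafor both have date of rank 25 Apr 2015, so the next rule applies.
Eriksen and Okafor both have date of commissioning 2012-09-12, so the next rule applies.
Among Eriksen and Okafor, by lineal number (lower first): Eriksen (170) before Okafor (494).
Full order: Andersen, Delgado, Baptiste, Mbeki, Novak, Castillo, Eriksen, Okafor.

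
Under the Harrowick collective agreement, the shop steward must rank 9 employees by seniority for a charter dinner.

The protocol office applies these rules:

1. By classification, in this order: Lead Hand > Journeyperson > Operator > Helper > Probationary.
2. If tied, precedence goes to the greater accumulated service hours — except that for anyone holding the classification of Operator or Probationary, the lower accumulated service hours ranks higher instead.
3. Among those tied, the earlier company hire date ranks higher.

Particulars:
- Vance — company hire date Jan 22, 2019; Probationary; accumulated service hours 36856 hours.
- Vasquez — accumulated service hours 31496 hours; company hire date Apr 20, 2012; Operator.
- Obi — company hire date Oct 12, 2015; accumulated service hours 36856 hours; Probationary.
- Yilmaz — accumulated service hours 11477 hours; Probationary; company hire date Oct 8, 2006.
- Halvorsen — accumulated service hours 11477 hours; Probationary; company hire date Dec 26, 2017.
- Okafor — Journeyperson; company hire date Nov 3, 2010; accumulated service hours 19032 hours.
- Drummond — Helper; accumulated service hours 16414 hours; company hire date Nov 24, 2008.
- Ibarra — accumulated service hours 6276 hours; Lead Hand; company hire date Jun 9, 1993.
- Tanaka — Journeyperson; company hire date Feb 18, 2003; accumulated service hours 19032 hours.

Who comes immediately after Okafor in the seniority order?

Vasquez

By classification: Ibarra (Lead Hand); then Tanaka and Okafor (Journeyperson); then Vasquez (Operator); then Drummond (Helper); then Yilmaz, Halvorsen, Obi and Vance (Probationary).
Tanaka and Okafor both have accumulated service hours 19032 hours, so the next rule applies.
Among Tanaka and Okafor, by company hire date (earlier first): Tanaka (Feb 18, 2003) before Okafor (Nov 3, 2010).
Among Yilmaz, Halvorsen, Obi and Vance, by accumulated service hours (lower first) (reversed rule for this group): Yilmaz and Halvorsen (11477 hours) before Obi and Vance (36856 hours).
Among Yilmaz and Halvorsen, by company hire date (earlier first): Yilmaz (Oct 8, 2006) before Halvorsen (Dec 26, 2017).
Among Obi and Vance, by company hire date (earlier first): Obi (Oct 12, 2015) before Vance (Jan 22, 2019).
Order: Ibarra, Tanaka, Okafor, Vasquez, Drummond, Yilmaz, Halvorsen, Obi, Vance.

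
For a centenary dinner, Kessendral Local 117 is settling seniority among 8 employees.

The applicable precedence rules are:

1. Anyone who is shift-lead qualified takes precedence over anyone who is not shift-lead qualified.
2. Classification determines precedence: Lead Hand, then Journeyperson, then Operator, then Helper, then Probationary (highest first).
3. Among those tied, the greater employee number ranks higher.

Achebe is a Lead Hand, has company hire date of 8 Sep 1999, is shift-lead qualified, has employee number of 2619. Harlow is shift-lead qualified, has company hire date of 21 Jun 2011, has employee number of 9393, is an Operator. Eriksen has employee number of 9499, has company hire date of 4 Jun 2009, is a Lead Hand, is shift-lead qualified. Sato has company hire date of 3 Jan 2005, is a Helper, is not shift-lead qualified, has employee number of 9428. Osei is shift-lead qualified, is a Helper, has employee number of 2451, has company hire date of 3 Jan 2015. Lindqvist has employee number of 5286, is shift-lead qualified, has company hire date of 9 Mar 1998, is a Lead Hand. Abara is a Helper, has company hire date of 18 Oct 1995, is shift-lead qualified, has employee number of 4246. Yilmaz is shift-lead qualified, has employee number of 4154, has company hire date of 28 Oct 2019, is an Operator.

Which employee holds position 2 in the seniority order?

By the first rule: Eriksen, Lindqvist, Achebe, Harlow, Yilmaz, Abara and Osei (each shift-lead qualified); then Sato (not shift-lead qualified).
Among Eriksen, Lindqvist, Achebe, Harlow, Yilmaz, Abara and Osei, by classification: Eriksen, Lindqvist and Achebe (Lead Hand) before Harlow and Yilmaz (Operator) before Abara and Osei (Helper).
Among Eriksen, Lindqvist and Achebe, by employee number (higher first): Eriksen (9499) before Lindqvist (5286) before Achebe (2619).
Among Harlow and Yilmaz, by employee number (higher first): Harlow (9393) before Yilmaz (4154).
Among Abara and Osei, by employee number (higher first): Abara (4246) before Osei (2451).
Order: Eriksen, Lindqvist, Achebe, Harlow, Yilmaz, Abara, Osei, Sato.

Lindqvist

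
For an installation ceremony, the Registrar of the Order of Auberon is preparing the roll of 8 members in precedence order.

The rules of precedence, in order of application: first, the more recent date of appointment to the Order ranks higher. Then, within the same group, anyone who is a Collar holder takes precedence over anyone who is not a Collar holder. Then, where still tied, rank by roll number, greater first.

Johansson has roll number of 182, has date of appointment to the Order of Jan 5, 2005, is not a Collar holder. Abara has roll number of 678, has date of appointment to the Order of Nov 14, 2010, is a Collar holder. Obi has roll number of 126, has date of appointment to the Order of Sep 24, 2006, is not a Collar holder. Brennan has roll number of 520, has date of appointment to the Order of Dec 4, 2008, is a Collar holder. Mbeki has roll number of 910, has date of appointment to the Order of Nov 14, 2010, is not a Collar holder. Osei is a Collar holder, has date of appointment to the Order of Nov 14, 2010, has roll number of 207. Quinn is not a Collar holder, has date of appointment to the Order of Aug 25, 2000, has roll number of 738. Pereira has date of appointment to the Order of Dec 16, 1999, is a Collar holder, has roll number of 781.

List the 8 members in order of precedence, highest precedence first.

By date of appointment to the Order (later first): Abara, Osei and Mbeki (each Nov 14, 2010); then Brennan (Dec 4, 2008); then Obi (Sep 24, 2006); then Johansson (Jan 5, 2005); then Quinn (Aug 25, 2000); then Pereira (Dec 16, 1999).
Among Abara, Osei and Mbeki, a Collar holder before not a Collar holder: Abara and Osei (a Collar holder) before Mbeki (not a Collar holder).
Among Abara and Osei, by roll number (higher first): Abara (678) before Osei (207).
Full order: Abara, Osei, Mbeki, Brennan, Obi, Johansson, Quinn, Pereira.

Abara, Osei, Mbeki, Brennan, Obi, Johansson, Quinn, Pereira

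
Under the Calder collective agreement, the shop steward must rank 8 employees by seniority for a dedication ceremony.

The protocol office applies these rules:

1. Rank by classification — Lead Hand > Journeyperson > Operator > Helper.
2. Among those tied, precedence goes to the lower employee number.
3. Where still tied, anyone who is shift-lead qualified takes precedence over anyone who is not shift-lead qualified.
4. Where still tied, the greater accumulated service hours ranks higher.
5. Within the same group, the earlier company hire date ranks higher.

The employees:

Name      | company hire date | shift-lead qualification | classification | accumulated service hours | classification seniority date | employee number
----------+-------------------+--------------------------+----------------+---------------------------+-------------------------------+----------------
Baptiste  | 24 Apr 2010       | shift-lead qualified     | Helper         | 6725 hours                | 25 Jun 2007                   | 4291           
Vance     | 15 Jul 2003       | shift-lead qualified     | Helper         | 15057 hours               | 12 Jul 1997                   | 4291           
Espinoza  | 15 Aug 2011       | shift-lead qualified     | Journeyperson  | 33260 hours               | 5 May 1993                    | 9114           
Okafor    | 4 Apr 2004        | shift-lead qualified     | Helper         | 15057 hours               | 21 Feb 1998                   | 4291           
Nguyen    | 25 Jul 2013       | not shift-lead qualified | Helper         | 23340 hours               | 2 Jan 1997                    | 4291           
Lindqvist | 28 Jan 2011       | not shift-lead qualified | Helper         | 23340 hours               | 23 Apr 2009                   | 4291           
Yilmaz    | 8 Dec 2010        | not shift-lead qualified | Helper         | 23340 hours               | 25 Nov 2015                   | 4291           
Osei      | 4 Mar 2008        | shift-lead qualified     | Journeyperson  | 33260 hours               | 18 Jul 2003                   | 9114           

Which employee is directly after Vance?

By classification: Osei and Espinoza (Journeyperson); then Vance, Okafor, Baptiste, Yilmaz, Lindqvist and Nguyen (Helper).
Osei and Espinoza both have employee number 9114, so the next rule applies.
Osei and Espinoza are each shift-lead qualified, so the next rule applies.
Osei and Espinoza both have accumulated service hours 33260 hours, so the next rule applies.
Among Osei and Espinoza, by company hire date (earlier first): Osei (4 Mar 2008) before Espinoza (15 Aug 2011).
Vance, Okafor, Baptiste, Yilmaz, Lindqvist and Nguyen all have employee number 4291, so the next rule applies.
Among Vance, Okafor, Baptiste, Yilmaz, Lindqvist and Nguyen, shift-lead qualified before not shift-lead qualified: Vance, Okafor and Baptiste (shift-lead qualified) before Yilmaz, Lindqvist and Nguyen (not shift-lead qualified).
Among Vance, Okafor and Baptiste, by accumulated service hours (higher first): Vance and Okafor (15057 hours) before Baptiste (6725 hours).
Among Vance and Okafor, by company hire date (earlier first): Vance (15 Jul 2003) before Okafor (4 Apr 2004).
Yilmaz, Lindqvist and Nguyen all have accumulated service hours 23340 hours, so the next rule applies.
Among Yilmaz, Lindqvist and Nguyen, by company hire date (earlier first): Yilmaz (8 Dec 2010) before Lindqvist (28 Jan 2011) before Nguyen (25 Jul 2013).
Order: Osei, Espinoza, Vance, Okafor, Baptiste, Yilmaz, Lindqvist, Nguyen.

Okafor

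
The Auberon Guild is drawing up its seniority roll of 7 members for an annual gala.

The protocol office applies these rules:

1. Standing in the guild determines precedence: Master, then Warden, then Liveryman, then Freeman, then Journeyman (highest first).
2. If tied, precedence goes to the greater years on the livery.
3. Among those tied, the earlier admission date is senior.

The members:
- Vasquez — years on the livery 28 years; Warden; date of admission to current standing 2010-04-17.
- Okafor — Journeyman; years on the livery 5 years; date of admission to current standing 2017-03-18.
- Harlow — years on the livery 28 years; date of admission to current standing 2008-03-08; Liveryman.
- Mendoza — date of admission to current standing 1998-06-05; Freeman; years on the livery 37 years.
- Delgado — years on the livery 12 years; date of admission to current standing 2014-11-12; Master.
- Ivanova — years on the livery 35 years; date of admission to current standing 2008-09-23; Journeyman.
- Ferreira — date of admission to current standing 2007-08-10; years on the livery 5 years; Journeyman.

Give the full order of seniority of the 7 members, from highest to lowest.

By standing in the guild: Delgado (Master); then Vasquez (Warden); then Harlow (Liveryman); then Mendoza (Freeman); then Ivanova, Ferreira and Okafor (Journeyman).
Among Ivanova, Ferreira and Okafor, by years on the livery (higher first): Ivanova (35 years) before Ferreira and Okafor (5 years).
Among Ferreira and Okafor, by date of admission to current standing (earlier first): Ferreira (2007-08-10) before Okafor (2017-03-18).
Full order: Delgado, Vasquez, Harlow, Mendoza, Ivanova, Ferreira, Okafor.

Delgado, Vasquez, Harlow, Mendoza, Ivanova, Ferreira, Okafor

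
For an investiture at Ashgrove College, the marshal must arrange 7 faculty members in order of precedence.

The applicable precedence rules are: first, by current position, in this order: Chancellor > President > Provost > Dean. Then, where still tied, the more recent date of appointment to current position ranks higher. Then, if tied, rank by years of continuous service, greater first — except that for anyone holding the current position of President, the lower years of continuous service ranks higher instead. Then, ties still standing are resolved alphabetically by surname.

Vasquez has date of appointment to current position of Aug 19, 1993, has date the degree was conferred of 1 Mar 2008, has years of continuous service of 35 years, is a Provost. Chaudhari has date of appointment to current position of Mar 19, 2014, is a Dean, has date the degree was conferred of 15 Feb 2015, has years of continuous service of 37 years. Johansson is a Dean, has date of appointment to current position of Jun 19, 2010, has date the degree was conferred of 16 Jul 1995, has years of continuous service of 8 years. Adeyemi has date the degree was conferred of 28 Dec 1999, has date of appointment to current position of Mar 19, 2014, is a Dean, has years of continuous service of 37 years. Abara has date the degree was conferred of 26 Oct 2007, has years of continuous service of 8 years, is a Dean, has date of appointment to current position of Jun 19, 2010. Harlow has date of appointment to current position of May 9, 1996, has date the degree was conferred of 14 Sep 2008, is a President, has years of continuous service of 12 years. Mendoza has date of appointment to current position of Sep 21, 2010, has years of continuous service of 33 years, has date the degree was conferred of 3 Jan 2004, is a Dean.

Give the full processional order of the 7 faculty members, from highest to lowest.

Harlow, Vasquez, Adeyemi, Chaudhari, Mendoza, Abara, Johansson

By current position: Harlow (President); then Vasquez (Provost); then Adeyemi, Chaudhari, Mendoza, Abara and Johansson (Dean).
Among Adeyemi, Chaudhari, Mendoza, Abara and Johansson, by date of appointment to current position (later first): Adeyemi and Chaudhari (Mar 19, 2014) before Mendoza (Sep 21, 2010) before Abara and Johansson (Jun 19, 2010).
Adeyemi and Chaudhari both have years of continuous service 37 years, so the next rule applies.
Among Adeyemi and Chaudhari, alphabetically by surname: Adeyemi before Chaudhari.
Abara and Johansson both have years of continuous service 8 years, so the next rule applies.
Among Abara and Johansson, alphabetically by surname: Abara before Johansson.
Full order: Harlow, Vasquez, Adeyemi, Chaudhari, Mendoza, Abara, Johansson.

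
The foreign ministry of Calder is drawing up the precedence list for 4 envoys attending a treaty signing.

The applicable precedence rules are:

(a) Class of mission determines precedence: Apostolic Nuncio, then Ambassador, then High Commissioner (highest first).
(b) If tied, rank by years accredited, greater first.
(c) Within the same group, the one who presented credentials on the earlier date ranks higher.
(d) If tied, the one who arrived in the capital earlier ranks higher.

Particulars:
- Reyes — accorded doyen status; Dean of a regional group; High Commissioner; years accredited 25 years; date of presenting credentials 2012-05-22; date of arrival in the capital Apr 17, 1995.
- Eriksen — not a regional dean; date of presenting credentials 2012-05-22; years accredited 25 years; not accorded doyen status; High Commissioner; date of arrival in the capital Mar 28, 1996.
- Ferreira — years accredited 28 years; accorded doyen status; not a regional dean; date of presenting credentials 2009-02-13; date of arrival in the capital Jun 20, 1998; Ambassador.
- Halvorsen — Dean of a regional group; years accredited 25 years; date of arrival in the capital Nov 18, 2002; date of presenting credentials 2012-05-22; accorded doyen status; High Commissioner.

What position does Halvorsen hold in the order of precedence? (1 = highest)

By class of mission: Ferreira (Ambassador); then Reyes, Eriksen and Halvorsen (High Commissioner).
Reyes, Eriksen and Halvorsen all have years accredited 25 years, so the next rule applies.
Reyes, Eriksen and Halvorsen all have date of presenting credentials 2012-05-22, so the next rule applies.
Among Reyes, Eriksen and Halvorsen, by date of arrival in the capital (earlier first): Reyes (Apr 17, 1995) before Eriksen (Mar 28, 1996) before Halvorsen (Nov 18, 2002).
Order: Ferreira, Reyes, Eriksen, Halvorsen. So position 4.

4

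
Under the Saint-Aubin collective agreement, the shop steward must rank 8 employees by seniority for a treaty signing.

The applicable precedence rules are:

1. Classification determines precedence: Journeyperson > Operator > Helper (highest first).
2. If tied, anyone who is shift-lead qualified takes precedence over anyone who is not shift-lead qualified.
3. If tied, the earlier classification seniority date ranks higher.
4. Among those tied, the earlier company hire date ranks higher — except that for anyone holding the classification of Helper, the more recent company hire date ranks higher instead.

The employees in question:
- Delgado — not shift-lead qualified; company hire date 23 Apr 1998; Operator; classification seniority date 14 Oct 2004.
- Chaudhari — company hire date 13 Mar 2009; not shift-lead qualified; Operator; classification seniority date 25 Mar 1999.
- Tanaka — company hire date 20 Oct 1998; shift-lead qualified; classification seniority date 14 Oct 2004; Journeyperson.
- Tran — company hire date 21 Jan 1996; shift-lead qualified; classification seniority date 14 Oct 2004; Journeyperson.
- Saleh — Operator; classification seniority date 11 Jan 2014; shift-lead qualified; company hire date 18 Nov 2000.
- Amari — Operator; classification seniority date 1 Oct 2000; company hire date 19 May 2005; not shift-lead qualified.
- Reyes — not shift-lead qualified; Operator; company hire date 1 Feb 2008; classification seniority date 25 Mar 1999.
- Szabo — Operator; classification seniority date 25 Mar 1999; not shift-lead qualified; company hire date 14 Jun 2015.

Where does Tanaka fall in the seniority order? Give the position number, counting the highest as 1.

2

By classification: Tran and Tanaka (Journeyperson); then Saleh, Reyes, Chaudhari, Szabo, Amari and Delgado (Operator).
Tran and Tanaka are each shift-lead qualified, so the next rule applies.
Tran and Tanaka both have classification seniority date 14 Oct 2004, so the next rule applies.
Among Tran and Tanaka, by company hire date (earlier first): Tran (21 Jan 1996) before Tanaka (20 Oct 1998).
Among Saleh, Reyes, Chaudhari, Szabo, Amari and Delgado, shift-lead qualified before not shift-lead qualified: Saleh (shift-lead qualified) before Reyes, Chaudhari, Szabo, Amari and Delgado (not shift-lead qualified).
Among Reyes, Chaudhari, Szabo, Amari and Delgado, by classification seniority date (earlier first): Reyes, Chaudhari and Szabo (25 Mar 1999) before Amari (1 Oct 2000) before Delgado (14 Oct 2004).
Among Reyes, Chaudhari and Szabo, by company hire date (earlier first): Reyes (1 Feb 2008) before Chaudhari (13 Mar 2009) before Szabo (14 Jun 2015).
Order: Tran, Tanaka, Saleh, Reyes, Chaudhari, Szabo, Amari, Delgado. So position 2.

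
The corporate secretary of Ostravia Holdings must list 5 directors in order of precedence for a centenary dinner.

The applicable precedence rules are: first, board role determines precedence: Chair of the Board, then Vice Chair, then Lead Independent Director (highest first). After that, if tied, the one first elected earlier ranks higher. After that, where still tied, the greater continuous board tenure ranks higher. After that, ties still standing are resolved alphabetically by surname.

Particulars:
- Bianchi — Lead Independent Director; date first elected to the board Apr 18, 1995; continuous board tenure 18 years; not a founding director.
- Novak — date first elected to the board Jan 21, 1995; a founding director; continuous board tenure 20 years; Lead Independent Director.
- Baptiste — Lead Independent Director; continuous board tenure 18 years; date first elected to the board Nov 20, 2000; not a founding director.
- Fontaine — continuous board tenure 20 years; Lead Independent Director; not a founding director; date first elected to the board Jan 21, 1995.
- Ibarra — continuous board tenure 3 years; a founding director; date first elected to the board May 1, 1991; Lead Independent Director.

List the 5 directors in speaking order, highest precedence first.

By board role: Ibarra, Fontaine, Novak, Bianchi and Baptiste (Lead Independent Director).
Among Ibarra, Fontaine, Novak, Bianchi and Baptiste, by date first elected to the board (earlier first): Ibarra (May 1, 1991) before Fontaine and Novak (Jan 21, 1995) before Bianchi (Apr 18, 1995) before Baptiste (Nov 20, 2000).
Fontaine and Novak both have continuous board tenure 20 years, so the next rule applies.
Among Fontaine and Novak, alphabetically by surname: Fontaine before Novak.
Full order: Ibarra, Fontaine, Novak, Bianchi, Baptiste.

Ibarra, Fontaine, Novak, Bianchi, Baptiste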